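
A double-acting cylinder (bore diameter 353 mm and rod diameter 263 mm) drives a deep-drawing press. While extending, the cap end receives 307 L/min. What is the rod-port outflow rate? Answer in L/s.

Q_out ≈ 2.28 L/s

Cap-side area A_cap = π/4 × (353 mm)² = 97870 mm^2
Rod-side annular area A_ann = π/4 × (353² − 263²) = 43540 mm^2
Piston speed v = Q_in/A_cap; rod-end outflow Q_out = v × A_ann = Q_in × A_ann/A_cap.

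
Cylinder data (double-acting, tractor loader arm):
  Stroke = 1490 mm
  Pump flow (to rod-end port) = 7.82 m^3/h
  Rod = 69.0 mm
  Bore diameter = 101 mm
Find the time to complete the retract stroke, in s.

t ≈ 2.93 s

Rod-side annular area A_ann = π/4 × (101² − 69.0²) = 4273 mm^2
Swept volume V = A × L; t = V / Q = A·L / Q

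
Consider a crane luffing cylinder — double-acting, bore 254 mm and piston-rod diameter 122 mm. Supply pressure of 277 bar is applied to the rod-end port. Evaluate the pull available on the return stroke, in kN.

F ≈ 1080 kN

Rod-side annular area A_ann = π/4 × (254² − 122²) = 38980 mm^2
On retraction the pressure acts on the annular area (bore minus rod).
F = P × A_ann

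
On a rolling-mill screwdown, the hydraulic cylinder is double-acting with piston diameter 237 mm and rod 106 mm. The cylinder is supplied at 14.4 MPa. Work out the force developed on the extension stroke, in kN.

Cap-side area A_cap = π/4 × (237 mm)² = 44120 mm^2
F = P × A_cap = 14.4 MPa × A_cap

F ≈ 635 kN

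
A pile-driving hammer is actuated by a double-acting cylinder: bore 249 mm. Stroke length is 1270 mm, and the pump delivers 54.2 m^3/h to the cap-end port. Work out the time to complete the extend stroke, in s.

Cap-side area A_cap = π/4 × (249 mm)² = 48700 mm^2
Swept volume V = A × L; t = V / Q = A·L / Q

t ≈ 4.11 s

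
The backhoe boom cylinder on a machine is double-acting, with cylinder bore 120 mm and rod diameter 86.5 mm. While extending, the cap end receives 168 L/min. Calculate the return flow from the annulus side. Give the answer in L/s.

Cap-side area A_cap = π/4 × (120 mm)² = 11310 mm^2
Rod-side annular area A_ann = π/4 × (120² − 86.5²) = 5433 mm^2
Piston speed v = Q_in/A_cap; rod-end outflow Q_out = v × A_ann = Q_in × A_ann/A_cap.

Q_out ≈ 1.35 L/s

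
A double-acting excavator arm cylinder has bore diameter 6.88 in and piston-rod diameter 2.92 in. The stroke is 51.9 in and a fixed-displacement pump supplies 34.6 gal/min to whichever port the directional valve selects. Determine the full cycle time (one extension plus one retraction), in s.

t ≈ 26.4 s

Cap-side area A_cap = π/4 × (6.88 in)² = 37.18 in^2
Rod-side annular area A_ann = π/4 × (6.88² − 2.92²) = 30.48 in^2
t_ext = A_cap·L/Q = 14.48 s
t_ret = A_ann·L/Q = 11.88 s
t_cycle = t_ext + t_ret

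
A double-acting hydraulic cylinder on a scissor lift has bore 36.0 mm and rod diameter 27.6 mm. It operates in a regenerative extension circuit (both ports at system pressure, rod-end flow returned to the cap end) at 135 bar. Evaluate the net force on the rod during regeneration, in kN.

With equal pressure on both faces, forces on the annular region cancel; the net push is pressure × rod cross-section.
Rod cross-section A_rod = π/4 × (27.6 mm)² = 598.3 mm^2
F = P × A_rod

F ≈ 8.08 kN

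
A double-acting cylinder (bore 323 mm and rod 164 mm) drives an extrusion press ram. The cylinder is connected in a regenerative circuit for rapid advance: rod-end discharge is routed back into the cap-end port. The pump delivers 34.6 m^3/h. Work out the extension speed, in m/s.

In regeneration the rod-end outflow joins the pump flow into the cap end, so the net volume the pump must supply per unit advance equals the rod cross-section area.
Rod cross-section A_rod = π/4 × (164 mm)² = 21120 mm^2
v = Q_pump / A_rod

v ≈ 0.455 m/s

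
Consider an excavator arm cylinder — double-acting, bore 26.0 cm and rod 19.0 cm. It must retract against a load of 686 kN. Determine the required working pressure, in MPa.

P ≈ 27.7 MPa

Rod-side annular area A_ann = π/4 × (26.0² − 19.0²) = 247.4 cm^2
Retraction: pressure acts on the annular area.
P = F / A = 686 kN / A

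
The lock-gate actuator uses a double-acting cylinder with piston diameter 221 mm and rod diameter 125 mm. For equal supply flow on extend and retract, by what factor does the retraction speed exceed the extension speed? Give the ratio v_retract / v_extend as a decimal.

Cap-side area A_cap = π/4 × (221 mm)² = 38360 mm^2
Rod-side annular area A_ann = π/4 × (221² − 125²) = 26090 mm^2
For equal Q, v ∝ 1/A, so v_ret/v_ext = A_cap/A_ann.

v_ret/v_ext ≈ 1.47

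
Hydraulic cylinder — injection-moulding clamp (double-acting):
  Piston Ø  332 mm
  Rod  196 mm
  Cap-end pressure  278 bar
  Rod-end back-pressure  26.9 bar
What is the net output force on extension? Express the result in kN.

F ≈ 2250 kN

Cap-side area A_cap = π/4 × (332 mm)² = 86570 mm^2
Rod-side annular area A_ann = π/4 × (332² − 196²) = 56400 mm^2
Net thrust = P_cap·A_cap − P_rod·A_ann = 2407 kN − 151.7 kN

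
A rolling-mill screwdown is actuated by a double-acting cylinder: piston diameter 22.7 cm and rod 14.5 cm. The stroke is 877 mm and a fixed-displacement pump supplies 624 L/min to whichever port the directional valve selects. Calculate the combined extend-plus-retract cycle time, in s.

Cap-side area A_cap = π/4 × (22.7 cm)² = 404.7 cm^2
Rod-side annular area A_ann = π/4 × (22.7² − 14.5²) = 239.6 cm^2
t_ext = A_cap·L/Q = 3.413 s
t_ret = A_ann·L/Q = 2.020 s
t_cycle = t_ext + t_ret

t ≈ 5.43 s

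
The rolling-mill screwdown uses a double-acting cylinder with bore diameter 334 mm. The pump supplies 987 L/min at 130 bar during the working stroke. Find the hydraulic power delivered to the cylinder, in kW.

Hydraulic power = P × Q

W ≈ 214 kW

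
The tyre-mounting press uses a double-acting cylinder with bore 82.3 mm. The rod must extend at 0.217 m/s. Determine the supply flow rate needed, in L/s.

Q ≈ 1.15 L/s

Cap-side area A_cap = π/4 × (82.3 mm)² = 5320 mm^2
Q = A × v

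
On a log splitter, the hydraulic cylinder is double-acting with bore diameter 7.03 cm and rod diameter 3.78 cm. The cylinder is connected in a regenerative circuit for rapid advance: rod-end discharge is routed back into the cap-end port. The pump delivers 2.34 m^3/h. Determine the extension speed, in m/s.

In regeneration the rod-end outflow joins the pump flow into the cap end, so the net volume the pump must supply per unit advance equals the rod cross-section area.
Rod cross-section A_rod = π/4 × (3.78 cm)² = 11.22 cm^2
v = Q_pump / A_rod

v ≈ 0.579 m/s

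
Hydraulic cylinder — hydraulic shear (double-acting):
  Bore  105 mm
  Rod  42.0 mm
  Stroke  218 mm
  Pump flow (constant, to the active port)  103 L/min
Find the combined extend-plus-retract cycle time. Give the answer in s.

Cap-side area A_cap = π/4 × (105 mm)² = 8659 mm^2
Rod-side annular area A_ann = π/4 × (105² − 42.0²) = 7274 mm^2
t_ext = A_cap·L/Q = 1.100 s
t_ret = A_ann·L/Q = 0.9237 s
t_cycle = t_ext + t_ret

t ≈ 2.02 s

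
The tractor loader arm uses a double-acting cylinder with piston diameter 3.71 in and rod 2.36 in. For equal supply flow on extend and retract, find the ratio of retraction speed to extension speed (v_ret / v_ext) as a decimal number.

Cap-side area A_cap = π/4 × (3.71 in)² = 10.81 in^2
Rod-side annular area A_ann = π/4 × (3.71² − 2.36²) = 6.436 in^2
For equal Q, v ∝ 1/A, so v_ret/v_ext = A_cap/A_ann.

v_ret/v_ext ≈ 1.68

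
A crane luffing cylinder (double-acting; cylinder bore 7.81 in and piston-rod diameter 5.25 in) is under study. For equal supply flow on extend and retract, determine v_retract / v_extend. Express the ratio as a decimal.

v_ret/v_ext ≈ 1.82

Cap-side area A_cap = π/4 × (7.81 in)² = 47.91 in^2
Rod-side annular area A_ann = π/4 × (7.81² − 5.25²) = 26.26 in^2
For equal Q, v ∝ 1/A, so v_ret/v_ext = A_cap/A_ann.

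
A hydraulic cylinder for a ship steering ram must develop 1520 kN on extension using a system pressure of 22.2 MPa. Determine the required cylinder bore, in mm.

Extension force acts on the full piston face: F = P × (π/4)D².
D = √(4F / (πP)) = √(4 × 1520 kN / (π × 22.2 MPa))

D ≈ 295 mm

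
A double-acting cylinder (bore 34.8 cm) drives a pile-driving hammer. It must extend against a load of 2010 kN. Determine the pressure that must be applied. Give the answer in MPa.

P ≈ 21.1 MPa

Cap-side area A_cap = π/4 × (34.8 cm)² = 951.1 cm^2
P = F / A = 2010 kN / A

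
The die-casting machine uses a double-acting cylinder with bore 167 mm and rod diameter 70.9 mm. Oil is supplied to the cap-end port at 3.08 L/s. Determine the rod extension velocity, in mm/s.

Cap-side area A_cap = π/4 × (167 mm)² = 21900 mm^2
v = Q / A

v ≈ 141 mm/s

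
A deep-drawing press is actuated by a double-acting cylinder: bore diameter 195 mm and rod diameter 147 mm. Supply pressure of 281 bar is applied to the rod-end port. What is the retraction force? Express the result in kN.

F ≈ 362 kN

Rod-side annular area A_ann = π/4 × (195² − 147²) = 12890 mm^2
On retraction the pressure acts on the annular area (bore minus rod).
F = P × A_ann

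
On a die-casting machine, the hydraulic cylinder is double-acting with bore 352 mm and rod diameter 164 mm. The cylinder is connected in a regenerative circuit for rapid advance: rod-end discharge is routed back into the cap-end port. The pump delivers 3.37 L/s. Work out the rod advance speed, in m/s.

v ≈ 0.160 m/s

In regeneration the rod-end outflow joins the pump flow into the cap end, so the net volume the pump must supply per unit advance equals the rod cross-section area.
Rod cross-section A_rod = π/4 × (164 mm)² = 21120 mm^2
v = Q_pump / A_rod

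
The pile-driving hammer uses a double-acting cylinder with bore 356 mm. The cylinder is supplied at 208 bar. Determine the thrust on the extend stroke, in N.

F ≈ 2.07e6 N

Cap-side area A_cap = π/4 × (356 mm)² = 99540 mm^2
F = P × A_cap = 208 bar × A_cap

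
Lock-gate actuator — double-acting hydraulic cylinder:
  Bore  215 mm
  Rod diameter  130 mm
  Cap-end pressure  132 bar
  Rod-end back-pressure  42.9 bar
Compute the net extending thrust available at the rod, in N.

F ≈ 3.80e5 N

Cap-side area A_cap = π/4 × (215 mm)² = 36310 mm^2
Rod-side annular area A_ann = π/4 × (215² − 130²) = 23030 mm^2
Net thrust = P_cap·A_cap − P_rod·A_ann = 4.792e5 N − 98810 N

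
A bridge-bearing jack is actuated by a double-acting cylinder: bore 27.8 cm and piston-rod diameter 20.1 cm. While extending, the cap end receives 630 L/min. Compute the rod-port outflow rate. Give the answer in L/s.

Q_out ≈ 5.01 L/s

Cap-side area A_cap = π/4 × (27.8 cm)² = 607.0 cm^2
Rod-side annular area A_ann = π/4 × (27.8² − 20.1²) = 289.7 cm^2
Piston speed v = Q_in/A_cap; rod-end outflow Q_out = v × A_ann = Q_in × A_ann/A_cap.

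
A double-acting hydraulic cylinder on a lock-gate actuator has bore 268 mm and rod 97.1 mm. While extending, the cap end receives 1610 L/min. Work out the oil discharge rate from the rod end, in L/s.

Q_out ≈ 23.3 L/s

Cap-side area A_cap = π/4 × (268 mm)² = 56410 mm^2
Rod-side annular area A_ann = π/4 × (268² − 97.1²) = 49010 mm^2
Piston speed v = Q_in/A_cap; rod-end outflow Q_out = v × A_ann = Q_in × A_ann/A_cap.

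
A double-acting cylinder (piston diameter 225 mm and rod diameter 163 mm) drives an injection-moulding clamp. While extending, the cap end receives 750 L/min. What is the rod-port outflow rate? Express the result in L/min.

Q_out ≈ 356 L/min

Cap-side area A_cap = π/4 × (225 mm)² = 39760 mm^2
Rod-side annular area A_ann = π/4 × (225² − 163²) = 18890 mm^2
Piston speed v = Q_in/A_cap; rod-end outflow Q_out = v × A_ann = Q_in × A_ann/A_cap.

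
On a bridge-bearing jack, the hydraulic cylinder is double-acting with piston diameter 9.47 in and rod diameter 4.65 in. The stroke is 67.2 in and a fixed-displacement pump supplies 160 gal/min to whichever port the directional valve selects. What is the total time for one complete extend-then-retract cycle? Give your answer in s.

t ≈ 13.5 s

Cap-side area A_cap = π/4 × (9.47 in)² = 70.44 in^2
Rod-side annular area A_ann = π/4 × (9.47² − 4.65²) = 53.45 in^2
t_ext = A_cap·L/Q = 7.684 s
t_ret = A_ann·L/Q = 5.831 s
t_cycle = t_ext + t_ret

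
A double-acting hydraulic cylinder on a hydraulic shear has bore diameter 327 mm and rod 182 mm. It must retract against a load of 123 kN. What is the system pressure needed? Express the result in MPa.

P ≈ 2.12 MPa

Rod-side annular area A_ann = π/4 × (327² − 182²) = 57970 mm^2
Retraction: pressure acts on the annular area.
P = F / A = 123 kN / A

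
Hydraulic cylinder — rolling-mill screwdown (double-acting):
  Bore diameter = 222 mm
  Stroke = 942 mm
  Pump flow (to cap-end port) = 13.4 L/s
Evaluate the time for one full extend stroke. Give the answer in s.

t ≈ 2.72 s

Cap-side area A_cap = π/4 × (222 mm)² = 38710 mm^2
Swept volume V = A × L; t = V / Q = A·L / Q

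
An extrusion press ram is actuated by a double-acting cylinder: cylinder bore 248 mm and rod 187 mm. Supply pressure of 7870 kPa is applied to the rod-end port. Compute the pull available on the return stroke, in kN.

Rod-side annular area A_ann = π/4 × (248² − 187²) = 20840 mm^2
On retraction the pressure acts on the annular area (bore minus rod).
F = P × A_ann

F ≈ 164 kN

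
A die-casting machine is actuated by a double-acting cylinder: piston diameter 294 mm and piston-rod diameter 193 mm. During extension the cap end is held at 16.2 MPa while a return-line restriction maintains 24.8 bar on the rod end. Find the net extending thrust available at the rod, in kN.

F ≈ 1000 kN

Cap-side area A_cap = π/4 × (294 mm)² = 67890 mm^2
Rod-side annular area A_ann = π/4 × (294² − 193²) = 38630 mm^2
Net thrust = P_cap·A_cap − P_rod·A_ann = 1100 kN − 95.81 kN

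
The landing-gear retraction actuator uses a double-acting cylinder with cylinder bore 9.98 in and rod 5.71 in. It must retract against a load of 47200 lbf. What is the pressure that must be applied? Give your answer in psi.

P ≈ 897 psi

Rod-side annular area A_ann = π/4 × (9.98² − 5.71²) = 52.62 in^2
Retraction: pressure acts on the annular area.
P = F / A = 47200 lbf / A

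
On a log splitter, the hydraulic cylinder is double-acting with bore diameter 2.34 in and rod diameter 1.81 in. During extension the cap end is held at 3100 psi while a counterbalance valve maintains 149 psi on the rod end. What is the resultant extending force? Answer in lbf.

F ≈ 13100 lbf

Cap-side area A_cap = π/4 × (2.34 in)² = 4.301 in^2
Rod-side annular area A_ann = π/4 × (2.34² − 1.81²) = 1.727 in^2
Net thrust = P_cap·A_cap − P_rod·A_ann = 13330 lbf − 257.4 lbf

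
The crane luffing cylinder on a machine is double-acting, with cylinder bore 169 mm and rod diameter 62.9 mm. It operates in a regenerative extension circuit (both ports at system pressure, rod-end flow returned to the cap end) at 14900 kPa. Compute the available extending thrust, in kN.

F ≈ 46.3 kN

With equal pressure on both faces, forces on the annular region cancel; the net push is pressure × rod cross-section.
Rod cross-section A_rod = π/4 × (62.9 mm)² = 3107 mm^2
F = P × A_rod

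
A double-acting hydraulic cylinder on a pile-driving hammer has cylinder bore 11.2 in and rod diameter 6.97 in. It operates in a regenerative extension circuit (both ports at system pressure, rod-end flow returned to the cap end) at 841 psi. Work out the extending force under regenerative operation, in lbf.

With equal pressure on both faces, forces on the annular region cancel; the net push is pressure × rod cross-section.
Rod cross-section A_rod = π/4 × (6.97 in)² = 38.16 in^2
F = P × A_rod

F ≈ 32100 lbf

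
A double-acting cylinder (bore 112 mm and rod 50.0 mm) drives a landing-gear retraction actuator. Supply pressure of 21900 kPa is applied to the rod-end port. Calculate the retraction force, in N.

F ≈ 1.73e5 N

Rod-side annular area A_ann = π/4 × (112² − 50.0²) = 7889 mm^2
On retraction the pressure acts on the annular area (bore minus rod).
F = P × A_ann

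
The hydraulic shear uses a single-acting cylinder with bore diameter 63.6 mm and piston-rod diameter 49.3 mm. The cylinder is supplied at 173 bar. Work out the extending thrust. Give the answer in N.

F ≈ 55000 N

Cap-side area A_cap = π/4 × (63.6 mm)² = 3177 mm^2
F = P × A_cap = 173 bar × A_cap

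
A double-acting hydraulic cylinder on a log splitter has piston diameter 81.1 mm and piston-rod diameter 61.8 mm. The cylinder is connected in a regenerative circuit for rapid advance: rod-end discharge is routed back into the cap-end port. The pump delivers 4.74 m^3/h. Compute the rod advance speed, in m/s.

v ≈ 0.439 m/s

In regeneration the rod-end outflow joins the pump flow into the cap end, so the net volume the pump must supply per unit advance equals the rod cross-section area.
Rod cross-section A_rod = π/4 × (61.8 mm)² = 3000 mm^2
v = Q_pump / A_rod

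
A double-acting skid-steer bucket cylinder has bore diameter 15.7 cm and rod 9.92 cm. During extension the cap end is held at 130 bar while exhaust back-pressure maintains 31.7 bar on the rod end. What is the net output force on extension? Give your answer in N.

F ≈ 2.15e5 N

Cap-side area A_cap = π/4 × (15.7 cm)² = 193.6 cm^2
Rod-side annular area A_ann = π/4 × (15.7² − 9.92²) = 116.3 cm^2
Net thrust = P_cap·A_cap − P_rod·A_ann = 2.517e5 N − 36870 N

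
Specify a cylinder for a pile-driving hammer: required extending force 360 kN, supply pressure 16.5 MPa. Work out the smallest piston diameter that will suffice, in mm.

Extension force acts on the full piston face: F = P × (π/4)D².
D = √(4F / (πP)) = √(4 × 360 kN / (π × 16.5 MPa))

D ≈ 167 mm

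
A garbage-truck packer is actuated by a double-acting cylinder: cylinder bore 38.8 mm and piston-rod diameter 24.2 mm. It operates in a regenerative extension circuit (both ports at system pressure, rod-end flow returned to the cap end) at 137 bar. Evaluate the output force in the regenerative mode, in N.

F ≈ 6300 N

With equal pressure on both faces, forces on the annular region cancel; the net push is pressure × rod cross-section.
Rod cross-section A_rod = π/4 × (24.2 mm)² = 460.0 mm^2
F = P × A_rod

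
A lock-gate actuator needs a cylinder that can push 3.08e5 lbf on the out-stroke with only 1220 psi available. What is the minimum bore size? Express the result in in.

D ≈ 17.9 in

Extension force acts on the full piston face: F = P × (π/4)D².
D = √(4F / (πP)) = √(4 × 3.08e5 lbf / (π × 1220 psi))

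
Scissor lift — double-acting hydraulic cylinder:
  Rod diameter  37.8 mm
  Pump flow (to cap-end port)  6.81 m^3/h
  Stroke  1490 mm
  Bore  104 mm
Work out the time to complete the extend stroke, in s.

t ≈ 6.69 s

Cap-side area A_cap = π/4 × (104 mm)² = 8495 mm^2
Swept volume V = A × L; t = V / Q = A·L / Q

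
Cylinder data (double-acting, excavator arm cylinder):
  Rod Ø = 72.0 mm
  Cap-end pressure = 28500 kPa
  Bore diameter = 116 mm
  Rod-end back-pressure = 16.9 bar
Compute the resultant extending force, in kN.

Cap-side area A_cap = π/4 × (116 mm)² = 10570 mm^2
Rod-side annular area A_ann = π/4 × (116² − 72.0²) = 6497 mm^2
Net thrust = P_cap·A_cap − P_rod·A_ann = 301.2 kN − 10.98 kN

F ≈ 290 kN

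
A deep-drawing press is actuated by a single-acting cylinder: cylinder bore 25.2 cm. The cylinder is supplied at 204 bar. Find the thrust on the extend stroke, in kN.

F ≈ 1020 kN

Cap-side area A_cap = π/4 × (25.2 cm)² = 498.8 cm^2
F = P × A_cap = 204 bar × A_cap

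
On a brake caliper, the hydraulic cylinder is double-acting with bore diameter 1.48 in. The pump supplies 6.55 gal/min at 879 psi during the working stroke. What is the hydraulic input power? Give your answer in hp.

W ≈ 3.36 hp

Hydraulic power = P × Q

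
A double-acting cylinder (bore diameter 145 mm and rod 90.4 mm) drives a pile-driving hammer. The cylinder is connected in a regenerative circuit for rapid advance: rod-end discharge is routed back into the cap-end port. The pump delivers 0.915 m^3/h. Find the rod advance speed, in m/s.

v ≈ 0.0396 m/s

In regeneration the rod-end outflow joins the pump flow into the cap end, so the net volume the pump must supply per unit advance equals the rod cross-section area.
Rod cross-section A_rod = π/4 × (90.4 mm)² = 6418 mm^2
v = Q_pump / A_rod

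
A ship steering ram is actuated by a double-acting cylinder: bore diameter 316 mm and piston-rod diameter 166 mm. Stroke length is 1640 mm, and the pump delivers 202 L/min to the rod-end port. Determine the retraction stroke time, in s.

t ≈ 27.7 s

Rod-side annular area A_ann = π/4 × (316² − 166²) = 56780 mm^2
Swept volume V = A × L; t = V / Q = A·L / Q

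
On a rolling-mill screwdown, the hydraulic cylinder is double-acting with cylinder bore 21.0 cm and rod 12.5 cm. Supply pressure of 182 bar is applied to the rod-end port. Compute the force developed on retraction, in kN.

Rod-side annular area A_ann = π/4 × (21.0² − 12.5²) = 223.6 cm^2
On retraction the pressure acts on the annular area (bore minus rod).
F = P × A_ann

F ≈ 407 kN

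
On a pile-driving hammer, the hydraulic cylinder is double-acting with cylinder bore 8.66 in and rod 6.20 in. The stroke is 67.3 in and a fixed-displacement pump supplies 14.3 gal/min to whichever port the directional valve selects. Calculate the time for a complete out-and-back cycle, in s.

t ≈ 107 s

Cap-side area A_cap = π/4 × (8.66 in)² = 58.90 in^2
Rod-side annular area A_ann = π/4 × (8.66² − 6.20²) = 28.71 in^2
t_ext = A_cap·L/Q = 72.00 s
t_ret = A_ann·L/Q = 35.10 s
t_cycle = t_ext + t_ret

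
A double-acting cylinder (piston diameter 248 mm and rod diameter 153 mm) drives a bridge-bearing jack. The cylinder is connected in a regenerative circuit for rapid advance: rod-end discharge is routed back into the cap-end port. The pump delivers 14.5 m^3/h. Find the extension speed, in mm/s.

v ≈ 219 mm/s

In regeneration the rod-end outflow joins the pump flow into the cap end, so the net volume the pump must supply per unit advance equals the rod cross-section area.
Rod cross-section A_rod = π/4 × (153 mm)² = 18390 mm^2
v = Q_pump / A_rod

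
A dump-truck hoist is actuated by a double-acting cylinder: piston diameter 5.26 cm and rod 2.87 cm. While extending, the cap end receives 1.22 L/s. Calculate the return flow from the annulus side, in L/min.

Q_out ≈ 51.4 L/min

Cap-side area A_cap = π/4 × (5.26 cm)² = 21.73 cm^2
Rod-side annular area A_ann = π/4 × (5.26² − 2.87²) = 15.26 cm^2
Piston speed v = Q_in/A_cap; rod-end outflow Q_out = v × A_ann = Q_in × A_ann/A_cap.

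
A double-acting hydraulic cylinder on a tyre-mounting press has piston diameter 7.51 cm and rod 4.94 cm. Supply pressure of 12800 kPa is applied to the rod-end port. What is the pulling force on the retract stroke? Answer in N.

Rod-side annular area A_ann = π/4 × (7.51² − 4.94²) = 25.13 cm^2
On retraction the pressure acts on the annular area (bore minus rod).
F = P × A_ann

F ≈ 32200 N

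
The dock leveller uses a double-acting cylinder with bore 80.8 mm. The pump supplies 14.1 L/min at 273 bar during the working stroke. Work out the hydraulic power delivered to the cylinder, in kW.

Hydraulic power = P × Q

W ≈ 6.42 kW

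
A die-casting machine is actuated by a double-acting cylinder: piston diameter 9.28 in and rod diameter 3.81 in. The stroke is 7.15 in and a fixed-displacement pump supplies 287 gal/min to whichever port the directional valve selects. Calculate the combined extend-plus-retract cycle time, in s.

Cap-side area A_cap = π/4 × (9.28 in)² = 67.64 in^2
Rod-side annular area A_ann = π/4 × (9.28² − 3.81²) = 56.24 in^2
t_ext = A_cap·L/Q = 0.4377 s
t_ret = A_ann·L/Q = 0.3639 s
t_cycle = t_ext + t_ret

t ≈ 0.802 s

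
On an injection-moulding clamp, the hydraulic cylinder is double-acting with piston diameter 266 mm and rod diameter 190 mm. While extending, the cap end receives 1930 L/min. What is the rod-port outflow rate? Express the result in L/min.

Q_out ≈ 945 L/min

Cap-side area A_cap = π/4 × (266 mm)² = 55570 mm^2
Rod-side annular area A_ann = π/4 × (266² − 190²) = 27220 mm^2
Piston speed v = Q_in/A_cap; rod-end outflow Q_out = v × A_ann = Q_in × A_ann/A_cap.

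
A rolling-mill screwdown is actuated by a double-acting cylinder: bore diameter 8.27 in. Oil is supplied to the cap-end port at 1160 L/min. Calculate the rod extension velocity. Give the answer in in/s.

v ≈ 22.0 in/s

Cap-side area A_cap = π/4 × (8.27 in)² = 53.72 in^2
v = Q / A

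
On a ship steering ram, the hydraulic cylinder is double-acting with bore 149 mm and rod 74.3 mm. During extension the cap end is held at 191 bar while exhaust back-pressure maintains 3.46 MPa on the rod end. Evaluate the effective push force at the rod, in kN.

Cap-side area A_cap = π/4 × (149 mm)² = 17440 mm^2
Rod-side annular area A_ann = π/4 × (149² − 74.3²) = 13100 mm^2
Net thrust = P_cap·A_cap − P_rod·A_ann = 333.0 kN − 45.33 kN

F ≈ 288 kN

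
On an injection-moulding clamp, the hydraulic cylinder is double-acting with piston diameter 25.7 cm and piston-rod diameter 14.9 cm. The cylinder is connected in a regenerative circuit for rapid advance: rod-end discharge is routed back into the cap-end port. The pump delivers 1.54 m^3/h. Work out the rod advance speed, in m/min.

In regeneration the rod-end outflow joins the pump flow into the cap end, so the net volume the pump must supply per unit advance equals the rod cross-section area.
Rod cross-section A_rod = π/4 × (14.9 cm)² = 174.4 cm^2
v = Q_pump / A_rod

v ≈ 1.47 m/min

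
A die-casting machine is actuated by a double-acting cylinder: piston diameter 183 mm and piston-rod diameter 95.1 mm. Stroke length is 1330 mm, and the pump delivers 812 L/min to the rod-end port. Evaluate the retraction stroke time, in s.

t ≈ 1.89 s

Rod-side annular area A_ann = π/4 × (183² − 95.1²) = 19200 mm^2
Swept volume V = A × L; t = V / Q = A·L / Q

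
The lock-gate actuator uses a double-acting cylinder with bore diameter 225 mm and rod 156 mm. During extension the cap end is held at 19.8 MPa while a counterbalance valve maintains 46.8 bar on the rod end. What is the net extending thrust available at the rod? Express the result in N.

Cap-side area A_cap = π/4 × (225 mm)² = 39760 mm^2
Rod-side annular area A_ann = π/4 × (225² − 156²) = 20650 mm^2
Net thrust = P_cap·A_cap − P_rod·A_ann = 7.873e5 N − 96630 N

F ≈ 6.91e5 N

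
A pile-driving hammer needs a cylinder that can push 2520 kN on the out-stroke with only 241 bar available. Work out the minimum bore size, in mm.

Extension force acts on the full piston face: F = P × (π/4)D².
D = √(4F / (πP)) = √(4 × 2520 kN / (π × 241 bar))

D ≈ 365 mm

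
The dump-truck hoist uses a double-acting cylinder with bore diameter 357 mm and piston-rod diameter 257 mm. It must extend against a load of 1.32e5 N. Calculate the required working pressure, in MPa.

Cap-side area A_cap = π/4 × (357 mm)² = 1.001e5 mm^2
P = F / A = 1.32e5 N / A

P ≈ 1.32 MPa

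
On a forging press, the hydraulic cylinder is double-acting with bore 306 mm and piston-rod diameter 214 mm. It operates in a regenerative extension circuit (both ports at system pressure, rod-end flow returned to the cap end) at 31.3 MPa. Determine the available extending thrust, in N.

F ≈ 1.13e6 N

With equal pressure on both faces, forces on the annular region cancel; the net push is pressure × rod cross-section.
Rod cross-section A_rod = π/4 × (214 mm)² = 35970 mm^2
F = P × A_rod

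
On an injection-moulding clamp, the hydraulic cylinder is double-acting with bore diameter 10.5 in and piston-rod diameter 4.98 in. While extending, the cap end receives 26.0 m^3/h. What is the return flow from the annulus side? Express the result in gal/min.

Cap-side area A_cap = π/4 × (10.5 in)² = 86.59 in^2
Rod-side annular area A_ann = π/4 × (10.5² − 4.98²) = 67.11 in^2
Piston speed v = Q_in/A_cap; rod-end outflow Q_out = v × A_ann = Q_in × A_ann/A_cap.

Q_out ≈ 88.7 gal/min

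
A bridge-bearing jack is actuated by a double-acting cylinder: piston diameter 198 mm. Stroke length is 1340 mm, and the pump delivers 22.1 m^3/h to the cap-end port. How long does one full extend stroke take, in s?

t ≈ 6.72 s

Cap-side area A_cap = π/4 × (198 mm)² = 30790 mm^2
Swept volume V = A × L; t = V / Q = A·L / Q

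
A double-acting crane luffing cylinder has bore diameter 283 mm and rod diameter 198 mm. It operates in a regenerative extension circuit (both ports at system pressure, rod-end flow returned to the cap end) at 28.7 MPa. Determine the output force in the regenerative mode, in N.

F ≈ 8.84e5 N

With equal pressure on both faces, forces on the annular region cancel; the net push is pressure × rod cross-section.
Rod cross-section A_rod = π/4 × (198 mm)² = 30790 mm^2
F = P × A_rod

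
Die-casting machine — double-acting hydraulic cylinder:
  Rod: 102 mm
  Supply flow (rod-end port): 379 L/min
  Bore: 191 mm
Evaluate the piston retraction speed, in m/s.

v ≈ 0.308 m/s

Rod-side annular area A_ann = π/4 × (191² − 102²) = 20480 mm^2
Flow into the rod-end port fills the annular volume.
v = Q / A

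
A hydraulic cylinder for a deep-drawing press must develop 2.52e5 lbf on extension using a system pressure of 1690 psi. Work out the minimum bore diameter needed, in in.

Extension force acts on the full piston face: F = P × (π/4)D².
D = √(4F / (πP)) = √(4 × 2.52e5 lbf / (π × 1690 psi))

D ≈ 13.8 in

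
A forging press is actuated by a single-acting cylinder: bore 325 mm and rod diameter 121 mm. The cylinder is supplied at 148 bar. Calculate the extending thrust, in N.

F ≈ 1.23e6 N

Cap-side area A_cap = π/4 × (325 mm)² = 82960 mm^2
F = P × A_cap = 148 bar × A_cap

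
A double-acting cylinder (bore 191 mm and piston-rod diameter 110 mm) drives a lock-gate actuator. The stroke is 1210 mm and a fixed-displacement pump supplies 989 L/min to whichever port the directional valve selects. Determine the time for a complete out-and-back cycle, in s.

Cap-side area A_cap = π/4 × (191 mm)² = 28650 mm^2
Rod-side annular area A_ann = π/4 × (191² − 110²) = 19150 mm^2
t_ext = A_cap·L/Q = 2.103 s
t_ret = A_ann·L/Q = 1.406 s
t_cycle = t_ext + t_ret

t ≈ 3.51 s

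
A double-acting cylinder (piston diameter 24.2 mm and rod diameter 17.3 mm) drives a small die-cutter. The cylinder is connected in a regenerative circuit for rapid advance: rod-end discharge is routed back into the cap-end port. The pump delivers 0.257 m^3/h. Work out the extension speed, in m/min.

In regeneration the rod-end outflow joins the pump flow into the cap end, so the net volume the pump must supply per unit advance equals the rod cross-section area.
Rod cross-section A_rod = π/4 × (17.3 mm)² = 235.1 mm^2
v = Q_pump / A_rod

v ≈ 18.2 m/min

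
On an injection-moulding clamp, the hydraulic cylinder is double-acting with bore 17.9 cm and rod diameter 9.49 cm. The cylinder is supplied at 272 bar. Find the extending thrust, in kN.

Cap-side area A_cap = π/4 × (17.9 cm)² = 251.6 cm^2
F = P × A_cap = 272 bar × A_cap

F ≈ 684 kN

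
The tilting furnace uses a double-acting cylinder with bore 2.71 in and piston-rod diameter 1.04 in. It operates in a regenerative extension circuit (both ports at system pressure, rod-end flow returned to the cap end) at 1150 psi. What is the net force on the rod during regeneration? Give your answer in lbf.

F ≈ 977 lbf

With equal pressure on both faces, forces on the annular region cancel; the net push is pressure × rod cross-section.
Rod cross-section A_rod = π/4 × (1.04 in)² = 0.8495 in^2
F = P × A_rod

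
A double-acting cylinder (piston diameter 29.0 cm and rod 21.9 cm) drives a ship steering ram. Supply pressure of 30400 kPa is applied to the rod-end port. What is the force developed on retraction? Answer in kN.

F ≈ 863 kN

Rod-side annular area A_ann = π/4 × (29.0² − 21.9²) = 283.8 cm^2
On retraction the pressure acts on the annular area (bore minus rod).
F = P × A_ann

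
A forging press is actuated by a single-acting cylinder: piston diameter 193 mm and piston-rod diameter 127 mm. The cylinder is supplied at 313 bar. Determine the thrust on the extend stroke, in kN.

Cap-side area A_cap = π/4 × (193 mm)² = 29260 mm^2
F = P × A_cap = 313 bar × A_cap

F ≈ 916 kN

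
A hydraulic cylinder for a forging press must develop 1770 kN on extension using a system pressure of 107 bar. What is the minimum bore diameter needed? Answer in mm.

D ≈ 459 mm

Extension force acts on the full piston face: F = P × (π/4)D².
D = √(4F / (πP)) = √(4 × 1770 kN / (π × 107 bar))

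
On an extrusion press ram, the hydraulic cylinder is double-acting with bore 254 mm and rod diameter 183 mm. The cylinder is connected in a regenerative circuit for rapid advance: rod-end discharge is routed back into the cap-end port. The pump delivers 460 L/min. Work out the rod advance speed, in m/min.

v ≈ 17.5 m/min

In regeneration the rod-end outflow joins the pump flow into the cap end, so the net volume the pump must supply per unit advance equals the rod cross-section area.
Rod cross-section A_rod = π/4 × (183 mm)² = 26300 mm^2
v = Q_pump / A_rod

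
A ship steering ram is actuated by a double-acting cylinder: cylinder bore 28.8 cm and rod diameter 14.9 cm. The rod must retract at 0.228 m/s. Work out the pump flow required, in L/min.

Q ≈ 653 L/min

Rod-side annular area A_ann = π/4 × (28.8² − 14.9²) = 477.1 cm^2
Q = A × v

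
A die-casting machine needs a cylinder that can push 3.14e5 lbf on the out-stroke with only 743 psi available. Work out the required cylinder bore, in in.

Extension force acts on the full piston face: F = P × (π/4)D².
D = √(4F / (πP)) = √(4 × 3.14e5 lbf / (π × 743 psi))

D ≈ 23.2 in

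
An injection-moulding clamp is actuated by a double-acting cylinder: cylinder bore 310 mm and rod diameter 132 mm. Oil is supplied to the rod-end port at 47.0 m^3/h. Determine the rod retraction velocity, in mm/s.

Rod-side annular area A_ann = π/4 × (310² − 132²) = 61790 mm^2
Flow into the rod-end port fills the annular volume.
v = Q / A

v ≈ 211 mm/s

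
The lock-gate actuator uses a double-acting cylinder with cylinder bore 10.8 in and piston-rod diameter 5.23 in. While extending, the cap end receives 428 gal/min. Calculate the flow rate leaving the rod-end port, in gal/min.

Cap-side area A_cap = π/4 × (10.8 in)² = 91.61 in^2
Rod-side annular area A_ann = π/4 × (10.8² − 5.23²) = 70.13 in^2
Piston speed v = Q_in/A_cap; rod-end outflow Q_out = v × A_ann = Q_in × A_ann/A_cap.

Q_out ≈ 328 gal/min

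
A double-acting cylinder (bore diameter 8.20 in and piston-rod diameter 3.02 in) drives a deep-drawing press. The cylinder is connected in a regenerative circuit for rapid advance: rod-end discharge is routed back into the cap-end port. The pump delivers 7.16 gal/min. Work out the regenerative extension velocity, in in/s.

v ≈ 3.85 in/s

In regeneration the rod-end outflow joins the pump flow into the cap end, so the net volume the pump must supply per unit advance equals the rod cross-section area.
Rod cross-section A_rod = π/4 × (3.02 in)² = 7.163 in^2
v = Q_pump / A_rod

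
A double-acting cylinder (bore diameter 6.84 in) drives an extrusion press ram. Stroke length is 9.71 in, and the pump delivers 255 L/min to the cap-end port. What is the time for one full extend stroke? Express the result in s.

t ≈ 1.38 s

Cap-side area A_cap = π/4 × (6.84 in)² = 36.75 in^2
Swept volume V = A × L; t = V / Q = A·L / Q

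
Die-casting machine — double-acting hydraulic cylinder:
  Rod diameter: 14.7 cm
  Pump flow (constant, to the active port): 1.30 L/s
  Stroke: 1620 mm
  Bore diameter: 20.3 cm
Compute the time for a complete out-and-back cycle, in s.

Cap-side area A_cap = π/4 × (20.3 cm)² = 323.7 cm^2
Rod-side annular area A_ann = π/4 × (20.3² − 14.7²) = 153.9 cm^2
t_ext = A_cap·L/Q = 40.33 s
t_ret = A_ann·L/Q = 19.18 s
t_cycle = t_ext + t_ret

t ≈ 59.5 s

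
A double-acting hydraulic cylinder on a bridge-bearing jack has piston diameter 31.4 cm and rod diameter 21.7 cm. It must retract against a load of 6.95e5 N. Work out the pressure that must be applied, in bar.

P ≈ 172 bar

Rod-side annular area A_ann = π/4 × (31.4² − 21.7²) = 404.5 cm^2
Retraction: pressure acts on the annular area.
P = F / A = 6.95e5 N / A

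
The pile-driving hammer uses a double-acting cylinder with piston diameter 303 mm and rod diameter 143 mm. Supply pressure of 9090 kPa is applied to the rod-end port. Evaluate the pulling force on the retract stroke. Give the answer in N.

F ≈ 5.09e5 N

Rod-side annular area A_ann = π/4 × (303² − 143²) = 56050 mm^2
On retraction the pressure acts on the annular area (bore minus rod).
F = P × A_ann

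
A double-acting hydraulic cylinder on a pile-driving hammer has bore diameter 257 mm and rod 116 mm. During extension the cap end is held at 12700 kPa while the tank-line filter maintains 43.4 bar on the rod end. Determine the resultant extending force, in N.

F ≈ 4.80e5 N

Cap-side area A_cap = π/4 × (257 mm)² = 51870 mm^2
Rod-side annular area A_ann = π/4 × (257² − 116²) = 41310 mm^2
Net thrust = P_cap·A_cap − P_rod·A_ann = 6.588e5 N − 1.793e5 N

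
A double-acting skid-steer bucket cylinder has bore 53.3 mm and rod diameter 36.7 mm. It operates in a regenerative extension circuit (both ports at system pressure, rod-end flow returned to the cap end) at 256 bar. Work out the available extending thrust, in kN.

F ≈ 27.1 kN

With equal pressure on both faces, forces on the annular region cancel; the net push is pressure × rod cross-section.
Rod cross-section A_rod = π/4 × (36.7 mm)² = 1058 mm^2
F = P × A_rod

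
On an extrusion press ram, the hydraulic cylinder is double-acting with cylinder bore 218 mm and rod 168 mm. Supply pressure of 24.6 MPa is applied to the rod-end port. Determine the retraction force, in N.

F ≈ 3.73e5 N

Rod-side annular area A_ann = π/4 × (218² − 168²) = 15160 mm^2
On retraction the pressure acts on the annular area (bore minus rod).
F = P × A_ann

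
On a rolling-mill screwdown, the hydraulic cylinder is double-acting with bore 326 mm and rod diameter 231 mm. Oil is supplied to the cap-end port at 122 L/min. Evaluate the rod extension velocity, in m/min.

v ≈ 1.46 m/min

Cap-side area A_cap = π/4 × (326 mm)² = 83470 mm^2
v = Q / A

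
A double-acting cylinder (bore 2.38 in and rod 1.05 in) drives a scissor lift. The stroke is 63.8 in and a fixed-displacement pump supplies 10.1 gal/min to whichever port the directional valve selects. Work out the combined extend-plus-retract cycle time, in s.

Cap-side area A_cap = π/4 × (2.38 in)² = 4.449 in^2
Rod-side annular area A_ann = π/4 × (2.38² − 1.05²) = 3.583 in^2
t_ext = A_cap·L/Q = 7.299 s
t_ret = A_ann·L/Q = 5.879 s
t_cycle = t_ext + t_ret

t ≈ 13.2 s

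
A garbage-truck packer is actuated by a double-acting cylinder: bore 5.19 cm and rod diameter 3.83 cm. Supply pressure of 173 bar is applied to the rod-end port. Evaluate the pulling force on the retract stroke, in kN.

Rod-side annular area A_ann = π/4 × (5.19² − 3.83²) = 9.635 cm^2
On retraction the pressure acts on the annular area (bore minus rod).
F = P × A_ann

F ≈ 16.7 kN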